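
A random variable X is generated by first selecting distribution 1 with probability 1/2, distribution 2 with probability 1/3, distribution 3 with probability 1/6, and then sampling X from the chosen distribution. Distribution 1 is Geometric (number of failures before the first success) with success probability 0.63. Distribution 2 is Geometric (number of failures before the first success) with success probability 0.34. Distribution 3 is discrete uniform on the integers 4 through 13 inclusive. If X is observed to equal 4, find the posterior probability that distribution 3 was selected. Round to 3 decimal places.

Likelihoods P(X=4 | ·): 1: 0.0118072; 2: 0.0645141; 3: 0.1.
Posterior ∝ prior × likelihood. Numerator for 3: 0.166667·0.1 = 0.0166667.
Normalizing constant: 0.5·0.0118072 + 0.333333·0.0645141 + 0.166667·0.1 = 0.044075.
P(3 | observation) = 0.0166667 / 0.044075 = 0.378144.

0.378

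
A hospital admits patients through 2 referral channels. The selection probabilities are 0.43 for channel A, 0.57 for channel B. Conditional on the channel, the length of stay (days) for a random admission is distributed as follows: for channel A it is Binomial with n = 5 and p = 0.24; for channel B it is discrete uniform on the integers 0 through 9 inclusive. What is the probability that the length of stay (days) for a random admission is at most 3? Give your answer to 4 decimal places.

Conditional on each channel, P(X ≤ 3): A: 0.986596; B: 0.4.
By total probability, P(X ≤ 3) = 0.43·0.986596 + 0.57·0.4 = 0.652236.

0.6522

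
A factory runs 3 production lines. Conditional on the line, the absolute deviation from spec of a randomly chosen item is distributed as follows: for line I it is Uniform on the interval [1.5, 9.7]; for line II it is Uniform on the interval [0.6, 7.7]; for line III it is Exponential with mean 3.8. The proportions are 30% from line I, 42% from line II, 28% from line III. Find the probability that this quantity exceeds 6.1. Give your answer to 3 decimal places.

Conditional on each line, P(X > 6.1): I: 0.439024; II: 0.225352; III: 0.200837.
By total probability, P(X > 6.1) = 0.3·0.439024 + 0.42·0.225352 + 0.28·0.200837 = 0.282589.

0.283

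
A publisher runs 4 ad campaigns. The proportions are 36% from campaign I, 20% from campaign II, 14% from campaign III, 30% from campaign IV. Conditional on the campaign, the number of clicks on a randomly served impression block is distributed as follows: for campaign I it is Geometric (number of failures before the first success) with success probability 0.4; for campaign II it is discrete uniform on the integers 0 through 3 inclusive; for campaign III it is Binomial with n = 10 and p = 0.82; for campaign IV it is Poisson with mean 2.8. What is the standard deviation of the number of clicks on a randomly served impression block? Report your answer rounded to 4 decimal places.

2.7703

Per component, I: μ=1.5, E[X²]=6; II: μ=1.5, E[X²]=3.5; III: μ=8.2, E[X²]=68.716; IV: μ=2.8, E[X²]=10.64.
E[X] = 0.36·1.5 + 0.2·1.5 + 0.14·8.2 + 0.3·2.8 = 2.828.
E[X²] = 0.36·6 + 0.2·3.5 + 0.14·68.716 + 0.3·10.64 = 15.6722.
Var(X) = E[X²] − (E[X])² = 15.6722 − 7.99758 = 7.67466.
SD(X) = √7.67466 = 2.77032.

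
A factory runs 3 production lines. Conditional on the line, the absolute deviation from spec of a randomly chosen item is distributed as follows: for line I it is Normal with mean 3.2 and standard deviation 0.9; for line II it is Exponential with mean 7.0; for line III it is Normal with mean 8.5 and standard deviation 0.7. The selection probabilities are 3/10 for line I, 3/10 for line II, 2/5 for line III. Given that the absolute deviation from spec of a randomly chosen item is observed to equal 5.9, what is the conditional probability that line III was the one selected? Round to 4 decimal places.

0.0114

Likelihoods f(5.9 | ·): I: 0.00492428; II: 0.061497; III: 0.000575528.
Posterior ∝ prior × likelihood. Numerator for III: 0.4·0.000575528 = 0.000230211.
Normalizing constant: 0.3·0.00492428 + 0.3·0.061497 + 0.4·0.000575528 = 0.0201566.
P(III | observation) = 0.000230211 / 0.0201566 = 0.0114211.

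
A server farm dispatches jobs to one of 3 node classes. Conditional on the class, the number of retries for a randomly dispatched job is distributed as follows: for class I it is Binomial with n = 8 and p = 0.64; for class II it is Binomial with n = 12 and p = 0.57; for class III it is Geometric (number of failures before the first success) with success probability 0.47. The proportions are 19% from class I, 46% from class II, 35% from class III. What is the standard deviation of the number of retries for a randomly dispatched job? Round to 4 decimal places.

3.0191

Per component, I: μ=5.12, E[X²]=28.0576; II: μ=6.84, E[X²]=49.7268; III: μ=1.12766, E[X²]=3.67089.
E[X] = 0.19·5.12 + 0.46·6.84 + 0.35·1.12766 = 4.51388.
E[X²] = 0.19·28.0576 + 0.46·49.7268 + 0.35·3.67089 = 29.4901.
Var(X) = E[X²] − (E[X])² = 29.4901 − 20.3751 = 9.11496.
SD(X) = √9.11496 = 3.0191.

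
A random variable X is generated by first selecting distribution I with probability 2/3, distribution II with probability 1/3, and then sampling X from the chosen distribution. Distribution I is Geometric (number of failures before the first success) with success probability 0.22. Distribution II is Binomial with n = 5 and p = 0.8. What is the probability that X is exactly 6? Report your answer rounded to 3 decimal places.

0.033

Conditional on each component, P(X = 6): I: 0.0495439; II: 0.
By total probability, P(X = 6) = 0.666667·0.0495439 + 0.333333·0 = 0.0330293.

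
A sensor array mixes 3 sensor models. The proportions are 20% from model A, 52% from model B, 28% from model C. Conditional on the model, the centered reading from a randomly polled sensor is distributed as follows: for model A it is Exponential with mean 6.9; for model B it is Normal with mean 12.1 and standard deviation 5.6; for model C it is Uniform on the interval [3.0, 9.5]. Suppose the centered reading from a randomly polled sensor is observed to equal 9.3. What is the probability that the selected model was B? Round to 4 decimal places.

0.3925

Likelihoods f(9.3 | ·): A: 0.0376528; B: 0.0628688; C: 0.153846.
Posterior ∝ prior × likelihood. Numerator for B: 0.52·0.0628688 = 0.0326918.
Normalizing constant: 0.2·0.0376528 + 0.52·0.0628688 + 0.28·0.153846 = 0.0832993.
P(B | observation) = 0.0326918 / 0.0832993 = 0.392462.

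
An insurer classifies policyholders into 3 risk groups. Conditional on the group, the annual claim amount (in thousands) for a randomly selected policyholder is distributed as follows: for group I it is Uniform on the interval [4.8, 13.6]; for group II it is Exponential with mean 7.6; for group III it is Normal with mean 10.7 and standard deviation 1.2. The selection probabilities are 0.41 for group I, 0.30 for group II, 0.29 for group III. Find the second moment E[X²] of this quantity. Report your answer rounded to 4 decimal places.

For each component E[X²] = Var + (mean)², giving I: 91.0933; II: 115.52; III: 115.93.
Overall E[X²] = 0.41·91.0933 + 0.3·115.52 + 0.29·115.93 = 105.624.

105.6240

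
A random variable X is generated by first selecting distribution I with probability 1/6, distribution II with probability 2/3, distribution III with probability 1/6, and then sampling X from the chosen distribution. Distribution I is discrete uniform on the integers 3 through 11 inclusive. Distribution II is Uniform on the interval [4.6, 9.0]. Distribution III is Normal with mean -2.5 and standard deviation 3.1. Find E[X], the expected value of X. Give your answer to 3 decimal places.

Component means — I: 7; II: 6.8; III: -2.5.
E[X] = 0.166667·7 + 0.666667·6.8 + 0.166667·-2.5 = 5.28333.

5.283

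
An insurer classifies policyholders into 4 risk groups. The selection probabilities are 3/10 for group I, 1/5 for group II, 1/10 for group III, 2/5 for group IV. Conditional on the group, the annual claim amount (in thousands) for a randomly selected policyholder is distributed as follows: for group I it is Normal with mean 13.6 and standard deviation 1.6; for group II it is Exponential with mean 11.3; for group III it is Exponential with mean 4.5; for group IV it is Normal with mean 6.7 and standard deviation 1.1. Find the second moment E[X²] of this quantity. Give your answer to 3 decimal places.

129.822

For each component E[X²] = Var + (mean)², giving I: 187.52; II: 255.38; III: 40.5; IV: 46.1.
Overall E[X²] = 0.3·187.52 + 0.2·255.38 + 0.1·40.5 + 0.4·46.1 = 129.822.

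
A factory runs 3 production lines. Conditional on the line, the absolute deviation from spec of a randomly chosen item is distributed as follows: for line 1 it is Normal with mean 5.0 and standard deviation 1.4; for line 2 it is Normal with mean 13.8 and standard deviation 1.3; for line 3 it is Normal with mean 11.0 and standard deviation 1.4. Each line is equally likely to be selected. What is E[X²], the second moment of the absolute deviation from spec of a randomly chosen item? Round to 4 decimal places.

114.0167

For each component E[X²] = Var + (mean)², giving 1: 26.96; 2: 192.13; 3: 122.96.
Overall E[X²] = 0.333333·26.96 + 0.333333·192.13 + 0.333333·122.96 = 114.017.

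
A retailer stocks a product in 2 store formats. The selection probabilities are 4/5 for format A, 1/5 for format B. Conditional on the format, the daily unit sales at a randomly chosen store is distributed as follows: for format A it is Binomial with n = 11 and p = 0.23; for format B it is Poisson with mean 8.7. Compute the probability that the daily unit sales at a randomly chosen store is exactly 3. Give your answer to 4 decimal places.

Conditional on each format, P(X = 3): A: 0.248081; B: 0.0182829.
By total probability, P(X = 3) = 0.8·0.248081 + 0.2·0.0182829 = 0.202121.

0.2021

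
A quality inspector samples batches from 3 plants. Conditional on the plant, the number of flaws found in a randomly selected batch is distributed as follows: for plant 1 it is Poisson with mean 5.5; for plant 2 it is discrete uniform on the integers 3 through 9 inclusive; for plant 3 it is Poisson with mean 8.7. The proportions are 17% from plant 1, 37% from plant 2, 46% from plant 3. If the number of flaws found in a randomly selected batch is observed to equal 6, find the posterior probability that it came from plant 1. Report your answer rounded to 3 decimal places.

Likelihoods P(X=6 | ·): 1: 0.157117; 2: 0.142857; 3: 0.100328.
Posterior ∝ prior × likelihood. Numerator for 1: 0.17·0.157117 = 0.0267099.
Normalizing constant: 0.17·0.157117 + 0.37·0.142857 + 0.46·0.100328 = 0.125718.
P(1 | observation) = 0.0267099 / 0.125718 = 0.212459.

0.212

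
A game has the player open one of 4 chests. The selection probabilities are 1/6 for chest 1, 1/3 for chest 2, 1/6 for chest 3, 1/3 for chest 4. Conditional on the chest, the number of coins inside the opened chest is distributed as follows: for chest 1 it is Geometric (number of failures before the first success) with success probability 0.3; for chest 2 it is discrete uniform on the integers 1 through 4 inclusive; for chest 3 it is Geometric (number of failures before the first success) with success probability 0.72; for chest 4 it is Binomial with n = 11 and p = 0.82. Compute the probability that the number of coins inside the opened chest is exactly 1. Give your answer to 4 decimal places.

Conditional on each chest, P(X = 1): 1: 0.21; 2: 0.25; 3: 0.2016; 4: 3.22056e-07.
By total probability, P(X = 1) = 0.166667·0.21 + 0.333333·0.25 + 0.166667·0.2016 + 0.333333·3.22056e-07 = 0.151933.

0.1519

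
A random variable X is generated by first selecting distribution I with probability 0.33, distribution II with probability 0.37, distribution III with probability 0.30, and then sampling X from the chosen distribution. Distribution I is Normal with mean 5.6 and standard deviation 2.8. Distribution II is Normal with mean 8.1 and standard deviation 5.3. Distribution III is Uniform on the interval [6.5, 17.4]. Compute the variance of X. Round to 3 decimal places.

22.351

Per component, I: μ=5.6, E[X²]=39.2; II: μ=8.1, E[X²]=93.7; III: μ=11.95, E[X²]=152.703.
E[X] = 0.33·5.6 + 0.37·8.1 + 0.3·11.95 = 8.43.
E[X²] = 0.33·39.2 + 0.37·93.7 + 0.3·152.703 = 93.416.
Var(X) = E[X²] − (E[X])² = 93.416 − 71.0649 = 22.3511.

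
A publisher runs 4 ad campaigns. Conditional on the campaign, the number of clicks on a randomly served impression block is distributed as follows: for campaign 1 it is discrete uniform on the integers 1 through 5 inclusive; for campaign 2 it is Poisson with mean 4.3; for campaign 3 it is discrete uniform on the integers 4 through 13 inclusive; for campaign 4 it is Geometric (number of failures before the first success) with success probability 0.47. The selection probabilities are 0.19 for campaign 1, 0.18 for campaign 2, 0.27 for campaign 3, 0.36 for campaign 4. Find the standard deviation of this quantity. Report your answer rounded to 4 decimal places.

Per component, 1: μ=3, E[X²]=11; 2: μ=4.3, E[X²]=22.79; 3: μ=8.5, E[X²]=80.5; 4: μ=1.12766, E[X²]=3.67089.
E[X] = 0.19·3 + 0.18·4.3 + 0.27·8.5 + 0.36·1.12766 = 4.04496.
E[X²] = 0.19·11 + 0.18·22.79 + 0.27·80.5 + 0.36·3.67089 = 29.2487.
Var(X) = E[X²] − (E[X])² = 29.2487 − 16.3617 = 12.887.
SD(X) = √12.887 = 3.58985.

3.5899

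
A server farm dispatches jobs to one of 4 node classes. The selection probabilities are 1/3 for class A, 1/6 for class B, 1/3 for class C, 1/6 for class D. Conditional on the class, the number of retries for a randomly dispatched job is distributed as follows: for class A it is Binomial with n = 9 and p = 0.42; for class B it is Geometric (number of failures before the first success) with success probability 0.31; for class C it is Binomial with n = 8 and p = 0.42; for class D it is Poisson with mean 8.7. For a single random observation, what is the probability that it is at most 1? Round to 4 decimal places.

Conditional on each class, P(X ≤ 1): A: 0.0558355; B: 0.5239; C: 0.0869946; D: 0.00161588.
By total probability, P(X ≤ 1) = 0.333333·0.0558355 + 0.166667·0.5239 + 0.333333·0.0869946 + 0.166667·0.00161588 = 0.135196.

0.1352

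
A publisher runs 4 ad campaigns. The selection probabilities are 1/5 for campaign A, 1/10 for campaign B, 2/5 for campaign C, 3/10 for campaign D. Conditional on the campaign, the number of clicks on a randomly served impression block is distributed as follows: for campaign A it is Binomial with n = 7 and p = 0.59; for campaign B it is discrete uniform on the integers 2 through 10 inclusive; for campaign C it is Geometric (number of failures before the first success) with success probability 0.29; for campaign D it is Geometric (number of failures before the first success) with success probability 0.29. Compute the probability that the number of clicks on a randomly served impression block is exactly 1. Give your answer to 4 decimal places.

Conditional on each campaign, P(X = 1): A: 0.0196179; B: 0; C: 0.2059; D: 0.2059.
By total probability, P(X = 1) = 0.2·0.0196179 + 0.1·0 + 0.4·0.2059 + 0.3·0.2059 = 0.148054.

0.1481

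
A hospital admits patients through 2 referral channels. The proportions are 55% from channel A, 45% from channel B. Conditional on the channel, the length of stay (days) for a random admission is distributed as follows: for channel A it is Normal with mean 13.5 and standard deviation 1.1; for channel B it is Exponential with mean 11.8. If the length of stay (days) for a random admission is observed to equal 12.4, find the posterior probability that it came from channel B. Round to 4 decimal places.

Likelihoods f(12.4 | ·): A: 0.219973; B: 0.0296306.
Posterior ∝ prior × likelihood. Numerator for B: 0.45·0.0296306 = 0.0133338.
Normalizing constant: 0.55·0.219973 + 0.45·0.0296306 = 0.134319.
P(B | observation) = 0.0133338 / 0.134319 = 0.0992694.

0.0993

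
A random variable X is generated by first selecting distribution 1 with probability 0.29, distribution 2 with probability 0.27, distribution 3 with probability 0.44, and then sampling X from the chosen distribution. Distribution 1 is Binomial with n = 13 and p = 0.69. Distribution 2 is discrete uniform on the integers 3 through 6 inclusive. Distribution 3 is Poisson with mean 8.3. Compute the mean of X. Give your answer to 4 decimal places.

7.4683

Component means — 1: 8.97; 2: 4.5; 3: 8.3.
E[X] = 0.29·8.97 + 0.27·4.5 + 0.44·8.3 = 7.4683.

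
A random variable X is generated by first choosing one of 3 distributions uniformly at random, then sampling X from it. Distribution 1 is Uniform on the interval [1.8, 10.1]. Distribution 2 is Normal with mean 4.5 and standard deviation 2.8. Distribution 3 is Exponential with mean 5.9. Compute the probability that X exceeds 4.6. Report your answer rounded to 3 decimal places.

Conditional on each component, P(X > 4.6): 1: 0.662651; 2: 0.485755; 3: 0.458561.
By total probability, P(X > 4.6) = 0.333333·0.662651 + 0.333333·0.485755 + 0.333333·0.458561 = 0.535656.

0.536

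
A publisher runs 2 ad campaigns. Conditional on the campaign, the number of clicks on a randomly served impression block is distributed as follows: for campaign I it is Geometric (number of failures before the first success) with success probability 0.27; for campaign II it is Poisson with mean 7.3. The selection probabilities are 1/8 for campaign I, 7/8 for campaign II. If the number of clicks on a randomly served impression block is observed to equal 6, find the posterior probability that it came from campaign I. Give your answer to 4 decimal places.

0.0395

Likelihoods P(X=6 | ·): I: 0.0408602; II: 0.141989.
Posterior ∝ prior × likelihood. Numerator for I: 0.125·0.0408602 = 0.00510753.
Normalizing constant: 0.125·0.0408602 + 0.875·0.141989 = 0.129348.
P(I | observation) = 0.00510753 / 0.129348 = 0.0394867.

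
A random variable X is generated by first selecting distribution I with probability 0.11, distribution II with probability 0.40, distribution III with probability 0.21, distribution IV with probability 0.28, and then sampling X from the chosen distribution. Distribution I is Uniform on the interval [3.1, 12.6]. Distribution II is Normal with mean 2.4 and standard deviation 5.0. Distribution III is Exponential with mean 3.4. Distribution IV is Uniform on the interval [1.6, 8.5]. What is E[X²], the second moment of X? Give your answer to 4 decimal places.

33.0166

For each component E[X²] = Var + (mean)², giving I: 69.1433; II: 30.76; III: 23.12; IV: 29.47.
Overall E[X²] = 0.11·69.1433 + 0.4·30.76 + 0.21·23.12 + 0.28·29.47 = 33.0166.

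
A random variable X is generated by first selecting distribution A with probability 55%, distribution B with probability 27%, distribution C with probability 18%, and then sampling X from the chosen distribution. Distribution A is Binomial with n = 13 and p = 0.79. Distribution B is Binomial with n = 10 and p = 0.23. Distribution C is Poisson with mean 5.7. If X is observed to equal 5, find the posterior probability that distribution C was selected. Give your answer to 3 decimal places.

Likelihoods P(X=5 | ·): A: 0.00149785; B: 0.0439029; C: 0.16777.
Posterior ∝ prior × likelihood. Numerator for C: 0.18·0.16777 = 0.0301986.
Normalizing constant: 0.55·0.00149785 + 0.27·0.0439029 + 0.18·0.16777 = 0.0428762.
P(C | observation) = 0.0301986 / 0.0428762 = 0.704321.

0.704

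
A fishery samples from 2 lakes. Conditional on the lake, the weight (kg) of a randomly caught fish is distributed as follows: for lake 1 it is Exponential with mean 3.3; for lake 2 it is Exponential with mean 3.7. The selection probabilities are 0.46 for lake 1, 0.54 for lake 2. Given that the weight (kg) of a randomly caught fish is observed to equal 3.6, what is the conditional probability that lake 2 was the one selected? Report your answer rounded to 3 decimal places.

0.541

Likelihoods f(3.6 | ·): 1: 0.101791; 2: 0.102151.
Posterior ∝ prior × likelihood. Numerator for 2: 0.54·0.102151 = 0.0551614.
Normalizing constant: 0.46·0.101791 + 0.54·0.102151 = 0.101985.
P(2 | observation) = 0.0551614 / 0.101985 = 0.540876.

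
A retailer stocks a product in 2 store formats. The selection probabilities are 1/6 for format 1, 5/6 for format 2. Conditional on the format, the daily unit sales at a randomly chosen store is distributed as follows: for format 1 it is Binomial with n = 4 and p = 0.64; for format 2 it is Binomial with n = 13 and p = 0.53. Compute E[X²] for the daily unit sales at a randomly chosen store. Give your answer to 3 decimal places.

43.505

For each component E[X²] = Var + (mean)², giving 1: 7.4752; 2: 50.7104.
Overall E[X²] = 0.166667·7.4752 + 0.833333·50.7104 = 43.5045.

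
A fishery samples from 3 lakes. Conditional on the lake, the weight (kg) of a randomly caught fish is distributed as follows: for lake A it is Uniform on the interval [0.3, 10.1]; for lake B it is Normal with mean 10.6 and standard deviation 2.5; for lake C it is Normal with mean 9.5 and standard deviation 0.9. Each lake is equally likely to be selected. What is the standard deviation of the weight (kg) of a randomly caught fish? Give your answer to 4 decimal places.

3.2326

Per component, A: μ=5.2, E[X²]=35.0433; B: μ=10.6, E[X²]=118.61; C: μ=9.5, E[X²]=91.06.
E[X] = 0.333333·5.2 + 0.333333·10.6 + 0.333333·9.5 = 8.43333.
E[X²] = 0.333333·35.0433 + 0.333333·118.61 + 0.333333·91.06 = 81.5711.
Var(X) = E[X²] − (E[X])² = 81.5711 − 71.1211 = 10.45.
SD(X) = √10.45 = 3.23265.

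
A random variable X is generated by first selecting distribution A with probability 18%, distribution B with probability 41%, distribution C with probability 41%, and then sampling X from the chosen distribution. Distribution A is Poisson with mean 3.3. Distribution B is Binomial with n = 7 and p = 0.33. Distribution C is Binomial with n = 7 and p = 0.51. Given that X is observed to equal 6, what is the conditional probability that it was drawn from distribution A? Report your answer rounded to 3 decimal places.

0.304

Likelihoods P(X=6 | ·): A: 0.0661575; B: 0.00605698; C: 0.0603553.
Posterior ∝ prior × likelihood. Numerator for A: 0.18·0.0661575 = 0.0119084.
Normalizing constant: 0.18·0.0661575 + 0.41·0.00605698 + 0.41·0.0603553 = 0.0391374.
P(A | observation) = 0.0119084 / 0.0391374 = 0.304271.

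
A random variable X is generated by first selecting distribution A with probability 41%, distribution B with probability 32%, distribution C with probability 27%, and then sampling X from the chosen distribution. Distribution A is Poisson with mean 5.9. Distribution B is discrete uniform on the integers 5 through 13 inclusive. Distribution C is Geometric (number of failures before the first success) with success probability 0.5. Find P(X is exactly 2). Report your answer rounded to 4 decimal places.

0.0533

Conditional on each component, P(X = 2): A: 0.04768; B: 0; C: 0.125.
By total probability, P(X = 2) = 0.41·0.04768 + 0.32·0 + 0.27·0.125 = 0.0532988.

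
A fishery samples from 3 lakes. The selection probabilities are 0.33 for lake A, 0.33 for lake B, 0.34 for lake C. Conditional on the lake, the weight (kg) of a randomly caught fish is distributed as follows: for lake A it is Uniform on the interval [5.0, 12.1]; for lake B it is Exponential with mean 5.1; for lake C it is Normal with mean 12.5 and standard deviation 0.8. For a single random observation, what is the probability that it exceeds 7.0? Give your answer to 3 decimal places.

Conditional on each lake, P(X > 7.0): A: 0.71831; B: 0.25346; C: 1.
By total probability, P(X > 7.0) = 0.33·0.71831 + 0.33·0.25346 + 0.34·1 = 0.660684.

0.661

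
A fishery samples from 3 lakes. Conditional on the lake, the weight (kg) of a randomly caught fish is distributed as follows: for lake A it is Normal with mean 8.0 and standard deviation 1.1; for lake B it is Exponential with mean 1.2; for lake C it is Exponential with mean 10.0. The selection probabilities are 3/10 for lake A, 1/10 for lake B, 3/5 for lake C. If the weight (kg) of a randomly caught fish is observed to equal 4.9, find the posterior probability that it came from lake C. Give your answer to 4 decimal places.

0.9141

Likelihoods f(4.9 | ·): A: 0.00683757; B: 0.0140427; C: 0.0612626.
Posterior ∝ prior × likelihood. Numerator for C: 0.6·0.0612626 = 0.0367576.
Normalizing constant: 0.3·0.00683757 + 0.1·0.0140427 + 0.6·0.0612626 = 0.0402131.
P(C | observation) = 0.0367576 / 0.0402131 = 0.914069.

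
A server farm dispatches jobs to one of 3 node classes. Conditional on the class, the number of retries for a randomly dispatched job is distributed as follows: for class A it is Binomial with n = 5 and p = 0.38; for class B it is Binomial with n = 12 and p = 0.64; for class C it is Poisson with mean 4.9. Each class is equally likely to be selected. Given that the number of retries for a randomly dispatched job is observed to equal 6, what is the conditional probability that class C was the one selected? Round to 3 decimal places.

Likelihoods P(X=6 | ·): A: 0; B: 0.138219; C: 0.143153.
Posterior ∝ prior × likelihood. Numerator for C: 0.333333·0.143153 = 0.0477177.
Normalizing constant: 0.333333·0 + 0.333333·0.138219 + 0.333333·0.143153 = 0.0937906.
P(C | observation) = 0.0477177 / 0.0937906 = 0.508769.

0.509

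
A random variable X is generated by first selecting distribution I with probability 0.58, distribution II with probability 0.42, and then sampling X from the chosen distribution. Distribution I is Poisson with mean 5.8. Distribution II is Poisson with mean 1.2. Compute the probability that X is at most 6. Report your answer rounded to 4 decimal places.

0.7902

Conditional on each component, P(X ≤ 6): I: 0.638391; II: 0.999749.
By total probability, P(X ≤ 6) = 0.58·0.638391 + 0.42·0.999749 = 0.790161.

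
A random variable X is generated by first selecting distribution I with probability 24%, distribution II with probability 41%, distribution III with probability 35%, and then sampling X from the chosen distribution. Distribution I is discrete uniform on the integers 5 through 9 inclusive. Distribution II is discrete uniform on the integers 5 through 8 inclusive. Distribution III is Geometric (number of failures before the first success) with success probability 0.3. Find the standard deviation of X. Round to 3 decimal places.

2.839

Per component, I: μ=7, E[X²]=51; II: μ=6.5, E[X²]=43.5; III: μ=2.33333, E[X²]=13.2222.
E[X] = 0.24·7 + 0.41·6.5 + 0.35·2.33333 = 5.16167.
E[X²] = 0.24·51 + 0.41·43.5 + 0.35·13.2222 = 34.7028.
Var(X) = E[X²] − (E[X])² = 34.7028 − 26.6428 = 8.05997.
SD(X) = √8.05997 = 2.83901.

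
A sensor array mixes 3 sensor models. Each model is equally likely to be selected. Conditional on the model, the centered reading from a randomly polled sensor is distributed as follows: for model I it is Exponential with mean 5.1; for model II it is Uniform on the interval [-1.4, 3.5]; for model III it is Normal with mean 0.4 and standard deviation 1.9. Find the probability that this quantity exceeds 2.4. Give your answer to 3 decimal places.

0.332

Conditional on each model, P(X > 2.4): I: 0.624635; II: 0.22449; III: 0.146255.
By total probability, P(X > 2.4) = 0.333333·0.624635 + 0.333333·0.22449 + 0.333333·0.146255 = 0.331793.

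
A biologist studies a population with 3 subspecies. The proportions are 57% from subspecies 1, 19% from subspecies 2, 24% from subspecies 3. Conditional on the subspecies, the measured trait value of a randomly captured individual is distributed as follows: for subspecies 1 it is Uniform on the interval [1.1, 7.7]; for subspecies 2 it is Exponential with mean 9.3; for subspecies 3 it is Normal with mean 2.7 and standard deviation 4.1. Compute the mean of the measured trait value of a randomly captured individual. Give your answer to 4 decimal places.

Component means — 1: 4.4; 2: 9.3; 3: 2.7.
E[X] = 0.57·4.4 + 0.19·9.3 + 0.24·2.7 = 4.923.

4.9230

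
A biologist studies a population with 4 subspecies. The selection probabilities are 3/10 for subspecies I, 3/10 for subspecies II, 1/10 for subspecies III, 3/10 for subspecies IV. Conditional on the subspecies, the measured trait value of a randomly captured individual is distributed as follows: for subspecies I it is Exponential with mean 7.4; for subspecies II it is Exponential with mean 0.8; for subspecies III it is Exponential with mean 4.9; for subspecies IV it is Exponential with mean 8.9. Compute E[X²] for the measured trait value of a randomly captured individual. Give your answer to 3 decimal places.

For each component E[X²] = Var + (mean)², giving I: 109.52; II: 1.28; III: 48.02; IV: 158.42.
Overall E[X²] = 0.3·109.52 + 0.3·1.28 + 0.1·48.02 + 0.3·158.42 = 85.568.

85.568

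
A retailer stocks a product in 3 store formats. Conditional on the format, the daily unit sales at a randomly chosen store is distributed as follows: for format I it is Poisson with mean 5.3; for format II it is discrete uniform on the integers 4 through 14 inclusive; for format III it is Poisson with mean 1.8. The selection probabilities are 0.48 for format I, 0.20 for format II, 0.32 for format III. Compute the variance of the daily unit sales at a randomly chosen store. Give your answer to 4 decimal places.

11.6336

Per component, I: μ=5.3, E[X²]=33.39; II: μ=9, E[X²]=91; III: μ=1.8, E[X²]=5.04.
E[X] = 0.48·5.3 + 0.2·9 + 0.32·1.8 = 4.92.
E[X²] = 0.48·33.39 + 0.2·91 + 0.32·5.04 = 35.84.
Var(X) = E[X²] − (E[X])² = 35.84 − 24.2064 = 11.6336.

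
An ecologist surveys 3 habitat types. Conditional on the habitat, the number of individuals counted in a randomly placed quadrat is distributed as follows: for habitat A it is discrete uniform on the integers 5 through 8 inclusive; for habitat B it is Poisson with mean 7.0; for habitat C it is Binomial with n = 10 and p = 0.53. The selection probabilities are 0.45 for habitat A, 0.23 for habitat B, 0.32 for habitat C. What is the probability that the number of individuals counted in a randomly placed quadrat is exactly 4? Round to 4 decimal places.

Conditional on each habitat, P(X = 4): A: 0; B: 0.0912262; C: 0.178612.
By total probability, P(X = 4) = 0.45·0 + 0.23·0.0912262 + 0.32·0.178612 = 0.0781378.

0.0781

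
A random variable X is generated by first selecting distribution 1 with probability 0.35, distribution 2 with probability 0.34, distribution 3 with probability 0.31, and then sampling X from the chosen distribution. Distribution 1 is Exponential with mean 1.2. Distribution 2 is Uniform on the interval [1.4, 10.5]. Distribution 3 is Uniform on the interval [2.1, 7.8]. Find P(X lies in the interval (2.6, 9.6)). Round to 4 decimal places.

0.5843

Conditional on each component, P(2.6 < X < 9.6): 1: 0.114223; 2: 0.769231; 3: 0.912281.
By total probability, P(2.6 < X < 9.6) = 0.35·0.114223 + 0.34·0.769231 + 0.31·0.912281 = 0.584324.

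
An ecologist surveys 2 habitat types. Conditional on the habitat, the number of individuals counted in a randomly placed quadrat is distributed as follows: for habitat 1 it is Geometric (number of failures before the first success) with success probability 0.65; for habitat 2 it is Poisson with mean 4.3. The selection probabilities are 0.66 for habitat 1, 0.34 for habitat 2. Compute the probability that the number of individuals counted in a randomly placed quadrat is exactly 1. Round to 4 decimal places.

0.1700

Conditional on each habitat, P(X = 1): 1: 0.2275; 2: 0.0583448.
By total probability, P(X = 1) = 0.66·0.2275 + 0.34·0.0583448 = 0.169987.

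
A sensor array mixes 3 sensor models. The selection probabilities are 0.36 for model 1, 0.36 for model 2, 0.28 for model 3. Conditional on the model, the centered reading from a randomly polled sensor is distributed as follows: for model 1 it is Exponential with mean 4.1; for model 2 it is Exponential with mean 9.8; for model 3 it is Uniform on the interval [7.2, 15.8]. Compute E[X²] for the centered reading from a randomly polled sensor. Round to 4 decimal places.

For each component E[X²] = Var + (mean)², giving 1: 33.62; 2: 192.08; 3: 138.413.
Overall E[X²] = 0.36·33.62 + 0.36·192.08 + 0.28·138.413 = 120.008.

120.0077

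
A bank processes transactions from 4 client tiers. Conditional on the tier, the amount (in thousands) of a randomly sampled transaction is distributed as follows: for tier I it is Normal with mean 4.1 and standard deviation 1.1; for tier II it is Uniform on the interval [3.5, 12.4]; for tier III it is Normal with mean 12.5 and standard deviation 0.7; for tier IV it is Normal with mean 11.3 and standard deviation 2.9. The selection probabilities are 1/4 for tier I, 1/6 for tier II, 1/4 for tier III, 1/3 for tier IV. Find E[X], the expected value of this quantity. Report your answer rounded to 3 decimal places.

Component means — I: 4.1; II: 7.95; III: 12.5; IV: 11.3.
E[X] = 0.25·4.1 + 0.166667·7.95 + 0.25·12.5 + 0.333333·11.3 = 9.24167.

9.242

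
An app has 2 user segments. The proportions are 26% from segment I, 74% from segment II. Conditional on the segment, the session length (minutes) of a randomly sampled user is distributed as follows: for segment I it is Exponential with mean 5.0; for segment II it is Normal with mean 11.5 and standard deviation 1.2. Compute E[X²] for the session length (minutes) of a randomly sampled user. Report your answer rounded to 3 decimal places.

111.931

For each component E[X²] = Var + (mean)², giving I: 50; II: 133.69.
Overall E[X²] = 0.26·50 + 0.74·133.69 = 111.931.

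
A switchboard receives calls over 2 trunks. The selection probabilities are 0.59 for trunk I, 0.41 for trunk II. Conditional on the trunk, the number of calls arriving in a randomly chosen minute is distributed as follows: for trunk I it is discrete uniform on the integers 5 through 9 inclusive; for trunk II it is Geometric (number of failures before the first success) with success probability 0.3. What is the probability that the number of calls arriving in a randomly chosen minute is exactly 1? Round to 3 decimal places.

0.086

Conditional on each trunk, P(X = 1): I: 0; II: 0.21.
By total probability, P(X = 1) = 0.59·0 + 0.41·0.21 = 0.0861.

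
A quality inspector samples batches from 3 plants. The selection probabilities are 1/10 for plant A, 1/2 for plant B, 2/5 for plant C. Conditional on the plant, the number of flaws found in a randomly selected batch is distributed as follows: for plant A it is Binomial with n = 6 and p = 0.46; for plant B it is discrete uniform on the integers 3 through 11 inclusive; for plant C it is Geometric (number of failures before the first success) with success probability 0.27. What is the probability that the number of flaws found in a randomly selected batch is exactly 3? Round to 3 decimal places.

0.128

Conditional on each plant, P(X = 3): A: 0.306538; B: 0.111111; C: 0.105035.
By total probability, P(X = 3) = 0.1·0.306538 + 0.5·0.111111 + 0.4·0.105035 = 0.128223.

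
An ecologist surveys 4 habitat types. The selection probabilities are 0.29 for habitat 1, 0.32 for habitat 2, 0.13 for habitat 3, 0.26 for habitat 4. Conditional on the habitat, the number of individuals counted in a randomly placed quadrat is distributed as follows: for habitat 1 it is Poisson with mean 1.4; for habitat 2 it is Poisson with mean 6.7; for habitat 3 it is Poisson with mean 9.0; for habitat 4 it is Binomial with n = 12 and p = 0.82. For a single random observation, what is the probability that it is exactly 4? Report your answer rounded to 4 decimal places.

Conditional on each habitat, P(X = 4): 1: 0.039472; 2: 0.103351; 3: 0.0337372; 4: 0.000246627.
By total probability, P(X = 4) = 0.29·0.039472 + 0.32·0.103351 + 0.13·0.0337372 + 0.26·0.000246627 = 0.0489692.

0.0490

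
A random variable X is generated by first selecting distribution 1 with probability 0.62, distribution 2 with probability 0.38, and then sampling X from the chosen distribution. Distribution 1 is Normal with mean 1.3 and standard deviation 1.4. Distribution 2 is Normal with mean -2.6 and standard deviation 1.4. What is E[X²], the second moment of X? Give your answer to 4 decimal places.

For each component E[X²] = Var + (mean)², giving 1: 3.65; 2: 8.72.
Overall E[X²] = 0.62·3.65 + 0.38·8.72 = 5.5766.

5.5766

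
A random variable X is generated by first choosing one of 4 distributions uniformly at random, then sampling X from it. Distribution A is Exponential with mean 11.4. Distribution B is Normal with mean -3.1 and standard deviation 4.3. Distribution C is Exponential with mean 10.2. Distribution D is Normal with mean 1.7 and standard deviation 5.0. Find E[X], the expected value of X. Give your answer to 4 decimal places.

Component means — A: 11.4; B: -3.1; C: 10.2; D: 1.7.
E[X] = 0.25·11.4 + 0.25·-3.1 + 0.25·10.2 + 0.25·1.7 = 5.05.

5.0500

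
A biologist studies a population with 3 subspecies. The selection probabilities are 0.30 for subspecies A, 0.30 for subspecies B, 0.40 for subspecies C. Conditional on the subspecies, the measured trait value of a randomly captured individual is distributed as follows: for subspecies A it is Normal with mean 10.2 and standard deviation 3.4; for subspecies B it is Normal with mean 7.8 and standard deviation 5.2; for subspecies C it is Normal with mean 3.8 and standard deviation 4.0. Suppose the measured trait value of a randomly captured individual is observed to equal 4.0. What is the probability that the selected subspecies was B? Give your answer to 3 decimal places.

0.275

Likelihoods f(4.0 | ·): A: 0.0222515; B: 0.0587415; C: 0.099611.
Posterior ∝ prior × likelihood. Numerator for B: 0.3·0.0587415 = 0.0176224.
Normalizing constant: 0.3·0.0222515 + 0.3·0.0587415 + 0.4·0.099611 = 0.0641423.
P(B | observation) = 0.0176224 / 0.0641423 = 0.27474.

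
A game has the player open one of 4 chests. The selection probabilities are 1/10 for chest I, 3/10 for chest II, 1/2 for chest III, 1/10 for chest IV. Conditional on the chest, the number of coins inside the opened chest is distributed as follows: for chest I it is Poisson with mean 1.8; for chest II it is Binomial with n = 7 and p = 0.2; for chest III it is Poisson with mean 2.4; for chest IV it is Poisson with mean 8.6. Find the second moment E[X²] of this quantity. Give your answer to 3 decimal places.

For each component E[X²] = Var + (mean)², giving I: 5.04; II: 3.08; III: 8.16; IV: 82.56.
Overall E[X²] = 0.1·5.04 + 0.3·3.08 + 0.5·8.16 + 0.1·82.56 = 13.764.

13.764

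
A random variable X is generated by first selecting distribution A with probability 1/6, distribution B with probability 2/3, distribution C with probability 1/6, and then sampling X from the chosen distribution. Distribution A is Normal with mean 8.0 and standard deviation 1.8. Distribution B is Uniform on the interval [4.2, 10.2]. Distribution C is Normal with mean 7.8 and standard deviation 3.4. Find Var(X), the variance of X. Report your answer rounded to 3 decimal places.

Per component, A: μ=8, E[X²]=67.24; B: μ=7.2, E[X²]=54.84; C: μ=7.8, E[X²]=72.4.
E[X] = 0.166667·8 + 0.666667·7.2 + 0.166667·7.8 = 7.43333.
E[X²] = 0.166667·67.24 + 0.666667·54.84 + 0.166667·72.4 = 59.8333.
Var(X) = E[X²] − (E[X])² = 59.8333 − 55.2544 = 4.57889.

4.579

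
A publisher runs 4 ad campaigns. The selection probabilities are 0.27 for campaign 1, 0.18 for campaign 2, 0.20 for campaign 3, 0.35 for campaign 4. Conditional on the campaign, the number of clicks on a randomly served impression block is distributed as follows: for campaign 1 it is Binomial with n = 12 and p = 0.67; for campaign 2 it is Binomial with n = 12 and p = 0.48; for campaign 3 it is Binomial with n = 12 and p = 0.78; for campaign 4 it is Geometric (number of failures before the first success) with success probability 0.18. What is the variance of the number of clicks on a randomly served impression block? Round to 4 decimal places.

14.1932

Per component, 1: μ=8.04, E[X²]=67.2948; 2: μ=5.76, E[X²]=36.1728; 3: μ=9.36, E[X²]=89.6688; 4: μ=4.55556, E[X²]=46.0617.
E[X] = 0.27·8.04 + 0.18·5.76 + 0.2·9.36 + 0.35·4.55556 = 6.67404.
E[X²] = 0.27·67.2948 + 0.18·36.1728 + 0.2·89.6688 + 0.35·46.0617 = 58.7361.
Var(X) = E[X²] − (E[X])² = 58.7361 − 44.5429 = 14.1932.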